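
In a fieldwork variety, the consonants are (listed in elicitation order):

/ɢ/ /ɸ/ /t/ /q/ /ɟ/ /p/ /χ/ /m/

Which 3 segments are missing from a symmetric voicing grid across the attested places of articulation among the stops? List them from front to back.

Voiceless: /p/ (bilabial), /t/ (alveolar), /q/ (uvular).
Voiced: /ɟ/ (palatal), /ɢ/ (uvular).
Gaps, from front to back: bilabial lacks voiced (/b/); alveolar lacks voiced (/d/); palatal lacks voiceless (/c/).

/b/, /d/, /c/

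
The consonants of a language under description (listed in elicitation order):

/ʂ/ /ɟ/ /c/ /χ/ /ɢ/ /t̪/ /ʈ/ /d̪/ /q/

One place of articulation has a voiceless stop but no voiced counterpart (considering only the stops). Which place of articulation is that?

retroflex

Voiceless: /t̪/ (dental), /ʈ/ (retroflex), /c/ (palatal), /q/ (uvular).
Voiced: /d̪/ (dental), /ɟ/ (palatal), /ɢ/ (uvular).
Every place of articulation has a voiced member except retroflex, where /ɖ/ would be expected.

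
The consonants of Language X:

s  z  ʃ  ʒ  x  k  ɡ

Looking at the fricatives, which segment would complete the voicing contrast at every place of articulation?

Voiceless: /s/ (alveolar), /ʃ/ (postalveolar), /x/ (velar).
Voiced: /z/ (alveolar), /ʒ/ (postalveolar).
The velar row has no voiced member, so the gap is the voiced velar fricative /ɣ/.

/ɣ/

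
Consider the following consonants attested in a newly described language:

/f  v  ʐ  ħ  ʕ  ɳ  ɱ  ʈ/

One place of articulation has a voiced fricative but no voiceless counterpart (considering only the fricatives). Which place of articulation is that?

labiodental: voiceless /f/, voiced /v/.
retroflex: voiceless —, voiced /ʐ/.
pharyngeal: voiceless /ħ/, voiced /ʕ/.
Every place of articulation has a voiceless member except retroflex, where /ʂ/ would be expected.

retroflex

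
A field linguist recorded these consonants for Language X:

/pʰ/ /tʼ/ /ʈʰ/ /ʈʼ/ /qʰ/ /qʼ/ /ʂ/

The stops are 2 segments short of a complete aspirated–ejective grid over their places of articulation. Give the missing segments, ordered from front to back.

place of articulation  aspirated  ejective
bilabial          pʰ        —       
alveolar          —         tʼ      
retroflex         ʈʰ        ʈʼ      
uvular            qʰ        qʼ      
Gaps, from front to back: bilabial lacks ejective (/pʼ/); alveolar lacks aspirated (/tʰ/).

/pʼ/, /tʰ/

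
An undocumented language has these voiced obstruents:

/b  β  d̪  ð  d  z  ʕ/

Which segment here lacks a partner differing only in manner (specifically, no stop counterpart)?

/ʕ/

Bilabial: /b/ ~ /β/
Dental: /d̪/ ~ /ð/
Alveolar: /d/ ~ /z/
Pharyngeal: only /ʕ/ (fricative); no stop partner.
So /ʕ/ is the unpaired segment.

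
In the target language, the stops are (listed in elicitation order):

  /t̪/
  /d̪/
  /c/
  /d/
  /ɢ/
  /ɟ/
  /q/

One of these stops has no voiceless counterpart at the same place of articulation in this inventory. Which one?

Dental: /t̪/ ~ /d̪/
Palatal: /c/ ~ /ɟ/
Uvular: /q/ ~ /ɢ/
Alveolar: only /d/ (voiced); no voiceless partner.
So /d/ is the unpaired segment.

/d/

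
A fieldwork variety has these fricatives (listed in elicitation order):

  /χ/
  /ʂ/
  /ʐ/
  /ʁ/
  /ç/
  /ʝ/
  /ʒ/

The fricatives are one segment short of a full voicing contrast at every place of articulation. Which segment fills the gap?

/ʃ/

Voiceless: /ʂ/ (retroflex), /ç/ (palatal), /χ/ (uvular).
Voiced: /ʒ/ (postalveolar), /ʐ/ (retroflex), /ʝ/ (palatal), /ʁ/ (uvular).
The postalveolar row has no voiceless member, so the gap is the voiceless postalveolar fricative /ʃ/.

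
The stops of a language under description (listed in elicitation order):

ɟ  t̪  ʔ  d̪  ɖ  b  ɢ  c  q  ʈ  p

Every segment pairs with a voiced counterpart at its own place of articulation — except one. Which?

/ʔ/

Bilabial: /p/ ~ /b/
Dental: /t̪/ ~ /d̪/
Retroflex: /ʈ/ ~ /ɖ/
Palatal: /c/ ~ /ɟ/
Uvular: /q/ ~ /ɢ/
Glottal: only /ʔ/ (voiceless); no voiced partner.
So /ʔ/ is the unpaired segment.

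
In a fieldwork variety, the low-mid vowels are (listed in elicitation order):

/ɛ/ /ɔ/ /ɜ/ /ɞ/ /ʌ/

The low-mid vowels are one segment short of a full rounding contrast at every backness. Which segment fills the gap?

/œ/

backness          unrounded  rounded 
front             ɛ         —       
central           ɜ         ɞ       
back              ʌ         ɔ       
The front row has no rounded member, so the gap is the front rounded vowel /œ/.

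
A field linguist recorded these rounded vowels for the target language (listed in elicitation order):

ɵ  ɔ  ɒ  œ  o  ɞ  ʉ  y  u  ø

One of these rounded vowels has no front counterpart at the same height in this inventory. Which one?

/ɒ/

High: /y/ ~ /ʉ/ ~ /u/
High-mid: /ø/ ~ /ɵ/ ~ /o/
Low-mid: /œ/ ~ /ɞ/ ~ /ɔ/
Low: only /ɒ/ (back); no front partner.
So /ɒ/ is the unpaired segment.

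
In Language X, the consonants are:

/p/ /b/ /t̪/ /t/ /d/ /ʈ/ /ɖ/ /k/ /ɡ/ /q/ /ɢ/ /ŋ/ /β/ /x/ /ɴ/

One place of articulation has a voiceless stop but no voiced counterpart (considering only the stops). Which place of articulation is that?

Voiceless: /p/ (bilabial), /t̪/ (dental), /t/ (alveolar), /ʈ/ (retroflex), /k/ (velar), /q/ (uvular).
Voiced: /b/ (bilabial), /d/ (alveolar), /ɖ/ (retroflex), /ɡ/ (velar), /ɢ/ (uvular).
Every place of articulation has a voiced member except dental, where /d̪/ would be expected.

dental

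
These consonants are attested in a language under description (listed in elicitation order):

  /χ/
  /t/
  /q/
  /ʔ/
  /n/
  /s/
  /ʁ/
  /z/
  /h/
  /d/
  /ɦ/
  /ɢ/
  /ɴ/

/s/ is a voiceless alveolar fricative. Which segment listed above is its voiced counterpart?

The voiced counterpart is a voiced alveolar fricative — in this inventory, /z/.

/z/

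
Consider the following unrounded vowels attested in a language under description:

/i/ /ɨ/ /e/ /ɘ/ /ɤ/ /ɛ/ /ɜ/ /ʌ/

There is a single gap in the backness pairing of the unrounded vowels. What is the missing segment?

Front: /i/ (high), /e/ (high-mid), /ɛ/ (low-mid).
Central: /ɨ/ (high), /ɘ/ (high-mid), /ɜ/ (low-mid).
Back: /ɤ/ (high-mid), /ʌ/ (low-mid).
The high row has no back member, so the gap is the high back unrounded vowel /ɯ/.

/ɯ/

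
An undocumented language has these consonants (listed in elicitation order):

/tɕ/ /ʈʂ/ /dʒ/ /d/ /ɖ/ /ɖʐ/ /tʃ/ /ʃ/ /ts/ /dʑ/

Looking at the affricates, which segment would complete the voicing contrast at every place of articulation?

alveolar: voiceless /ts/, voiced —.
postalveolar: voiceless /tʃ/, voiced /dʒ/.
retroflex: voiceless /ʈʂ/, voiced /ɖʐ/.
alveolo-palatal: voiceless /tɕ/, voiced /dʑ/.
The alveolar row has no voiced member, so the gap is the voiced alveolar affricate /dz/.

/dz/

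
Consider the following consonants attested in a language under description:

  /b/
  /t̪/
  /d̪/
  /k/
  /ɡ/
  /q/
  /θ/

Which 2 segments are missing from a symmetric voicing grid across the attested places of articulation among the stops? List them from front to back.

place of articulation  voiceless  voiced  
bilabial          —         b       
dental            t̪        d̪      
velar             k         ɡ       
uvular            q         —       
Gaps, from front to back: bilabial lacks voiceless (/p/); uvular lacks voiced (/ɢ/).

/p/, /ɢ/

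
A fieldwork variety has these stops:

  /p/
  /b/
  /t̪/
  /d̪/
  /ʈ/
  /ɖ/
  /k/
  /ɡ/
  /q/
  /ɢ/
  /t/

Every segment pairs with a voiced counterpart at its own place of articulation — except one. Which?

/t/

Bilabial: /p/ ~ /b/
Dental: /t̪/ ~ /d̪/
Retroflex: /ʈ/ ~ /ɖ/
Velar: /k/ ~ /ɡ/
Uvular: /q/ ~ /ɢ/
Alveolar: only /t/ (voiceless); no voiced partner.
So /t/ is the unpaired segment.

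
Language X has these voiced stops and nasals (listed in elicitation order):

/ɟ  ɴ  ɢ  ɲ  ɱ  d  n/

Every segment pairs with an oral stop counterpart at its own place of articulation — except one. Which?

Alveolar: /d/ ~ /n/
Palatal: /ɟ/ ~ /ɲ/
Uvular: /ɢ/ ~ /ɴ/
Labiodental: only /ɱ/ (nasal); no oral stop partner.
So /ɱ/ is the unpaired segment.

/ɱ/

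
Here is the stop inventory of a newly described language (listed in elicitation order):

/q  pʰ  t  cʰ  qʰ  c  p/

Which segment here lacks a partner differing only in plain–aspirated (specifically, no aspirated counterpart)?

Bilabial: /p/ ~ /pʰ/
Palatal: /c/ ~ /cʰ/
Uvular: /q/ ~ /qʰ/
Alveolar: only /t/ (plain); no aspirated partner.
So /t/ is the unpaired segment.

/t/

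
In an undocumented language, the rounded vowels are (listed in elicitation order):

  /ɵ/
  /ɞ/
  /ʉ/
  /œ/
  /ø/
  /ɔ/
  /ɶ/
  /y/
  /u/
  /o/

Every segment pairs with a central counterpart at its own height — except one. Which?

/ɶ/

High: /y/ ~ /ʉ/ ~ /u/
High-mid: /ø/ ~ /ɵ/ ~ /o/
Low-mid: /œ/ ~ /ɞ/ ~ /ɔ/
Low: only /ɶ/ (front); no central partner.
So /ɶ/ is the unpaired segment.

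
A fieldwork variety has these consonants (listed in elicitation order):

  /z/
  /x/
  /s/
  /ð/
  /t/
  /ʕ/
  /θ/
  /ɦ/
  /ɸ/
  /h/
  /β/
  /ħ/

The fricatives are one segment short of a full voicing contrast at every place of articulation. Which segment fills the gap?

/ɣ/

bilabial: voiceless /ɸ/, voiced /β/.
dental: voiceless /θ/, voiced /ð/.
alveolar: voiceless /s/, voiced /z/.
velar: voiceless /x/, voiced —.
pharyngeal: voiceless /ħ/, voiced /ʕ/.
glottal: voiceless /h/, voiced /ɦ/.
The velar row has no voiced member, so the gap is the voiced velar fricative /ɣ/.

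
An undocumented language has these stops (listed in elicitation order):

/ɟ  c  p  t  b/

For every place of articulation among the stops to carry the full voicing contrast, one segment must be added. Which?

/d/

Voiceless: /p/ (bilabial), /t/ (alveolar), /c/ (palatal).
Voiced: /b/ (bilabial), /ɟ/ (palatal).
The alveolar row has no voiced member, so the gap is the voiced alveolar stop /d/.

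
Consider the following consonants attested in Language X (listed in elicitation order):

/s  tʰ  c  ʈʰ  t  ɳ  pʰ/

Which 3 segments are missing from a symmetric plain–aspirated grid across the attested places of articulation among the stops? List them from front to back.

/p/, /ʈ/, /cʰ/

place of articulation  plain     aspirated
bilabial          —         pʰ      
alveolar          t         tʰ      
retroflex         —         ʈʰ      
palatal           c         —       
Gaps, from front to back: bilabial lacks plain (/p/); retroflex lacks plain (/ʈ/); palatal lacks aspirated (/cʰ/).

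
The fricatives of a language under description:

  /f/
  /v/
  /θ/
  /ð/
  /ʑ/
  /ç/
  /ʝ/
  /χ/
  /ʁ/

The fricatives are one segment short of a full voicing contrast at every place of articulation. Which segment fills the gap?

/ɕ/

labiodental: voiceless /f/, voiced /v/.
dental: voiceless /θ/, voiced /ð/.
alveolo-palatal: voiceless —, voiced /ʑ/.
palatal: voiceless /ç/, voiced /ʝ/.
uvular: voiceless /χ/, voiced /ʁ/.
The alveolo-palatal row has no voiceless member, so the gap is the voiceless alveolo-palatal fricative /ɕ/.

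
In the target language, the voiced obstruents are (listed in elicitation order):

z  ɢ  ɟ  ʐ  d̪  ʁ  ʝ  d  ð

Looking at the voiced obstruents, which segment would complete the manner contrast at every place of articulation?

/ɖ/

place of articulation  stop      fricative
dental            d̪        ð       
alveolar          d         z       
retroflex         —         ʐ       
palatal           ɟ         ʝ       
uvular            ɢ         ʁ       
The retroflex row has no stop member, so the gap is the retroflex stop /ɖ/.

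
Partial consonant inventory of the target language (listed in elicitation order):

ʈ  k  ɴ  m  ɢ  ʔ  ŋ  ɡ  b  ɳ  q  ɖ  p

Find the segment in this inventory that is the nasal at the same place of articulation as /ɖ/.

/ɳ/

/ɖ/ is a voiced retroflex stop.
The nasal at the same place is a retroflex nasal — in this inventory, /ɳ/.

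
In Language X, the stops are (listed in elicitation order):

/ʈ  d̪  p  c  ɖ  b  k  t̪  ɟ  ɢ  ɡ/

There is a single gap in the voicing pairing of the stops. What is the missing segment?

/q/

Voiceless: /p/ (bilabial), /t̪/ (dental), /ʈ/ (retroflex), /c/ (palatal), /k/ (velar).
Voiced: /b/ (bilabial), /d̪/ (dental), /ɖ/ (retroflex), /ɟ/ (palatal), /ɡ/ (velar), /ɢ/ (uvular).
The uvular row has no voiceless member, so the gap is the voiceless uvular stop /q/.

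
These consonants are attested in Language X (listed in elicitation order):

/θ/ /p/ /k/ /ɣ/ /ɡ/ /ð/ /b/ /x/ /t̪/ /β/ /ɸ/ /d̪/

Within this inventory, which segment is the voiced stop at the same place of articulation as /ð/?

/d̪/

/ð/ is a voiced dental fricative.
The voiced stop at the same place is a voiced dental stop — in this inventory, /d̪/.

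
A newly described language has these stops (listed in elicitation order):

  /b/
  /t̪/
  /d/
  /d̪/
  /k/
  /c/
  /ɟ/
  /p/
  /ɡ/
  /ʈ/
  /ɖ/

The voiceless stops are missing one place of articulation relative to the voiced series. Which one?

Voiceless: /p/ (bilabial), /t̪/ (dental), /ʈ/ (retroflex), /c/ (palatal), /k/ (velar).
Voiced: /b/ (bilabial), /d̪/ (dental), /d/ (alveolar), /ɖ/ (retroflex), /ɟ/ (palatal), /ɡ/ (velar).
Every place of articulation has a voiceless member except alveolar, where /t/ would be expected.

alveolar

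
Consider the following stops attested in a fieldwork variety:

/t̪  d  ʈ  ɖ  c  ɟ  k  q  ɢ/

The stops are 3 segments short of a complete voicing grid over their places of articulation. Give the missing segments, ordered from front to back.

/d̪/, /t/, /ɡ/

Voiceless: /t̪/ (dental), /ʈ/ (retroflex), /c/ (palatal), /k/ (velar), /q/ (uvular).
Voiced: /d/ (alveolar), /ɖ/ (retroflex), /ɟ/ (palatal), /ɢ/ (uvular).
Gaps, from front to back: dental lacks voiced (/d̪/); alveolar lacks voiceless (/t/); velar lacks voiced (/ɡ/).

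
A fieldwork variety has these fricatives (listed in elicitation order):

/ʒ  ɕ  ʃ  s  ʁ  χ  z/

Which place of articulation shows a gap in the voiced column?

alveolo-palatal

place of articulation  voiceless  voiced  
alveolar          s         z       
postalveolar      ʃ         ʒ       
alveolo-palatal   ɕ         —       
uvular            χ         ʁ       
Every place of articulation has a voiced member except alveolo-palatal, where /ʑ/ would be expected.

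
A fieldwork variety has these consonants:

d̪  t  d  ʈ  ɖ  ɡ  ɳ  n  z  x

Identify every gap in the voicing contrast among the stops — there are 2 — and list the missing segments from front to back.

place of articulation  voiceless  voiced  
dental            —         d̪      
alveolar          t         d       
retroflex         ʈ         ɖ       
velar             —         ɡ       
Gaps, from front to back: dental lacks voiceless (/t̪/); velar lacks voiceless (/k/).

/t̪/, /k/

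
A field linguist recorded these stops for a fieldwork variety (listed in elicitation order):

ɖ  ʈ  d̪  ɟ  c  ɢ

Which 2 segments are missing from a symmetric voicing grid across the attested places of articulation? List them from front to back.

place of articulation  voiceless  voiced  
dental            —         d̪      
retroflex         ʈ         ɖ       
palatal           c         ɟ       
uvular            —         ɢ       
Gaps, from front to back: dental lacks voiceless (/t̪/); uvular lacks voiceless (/q/).

/t̪/, /q/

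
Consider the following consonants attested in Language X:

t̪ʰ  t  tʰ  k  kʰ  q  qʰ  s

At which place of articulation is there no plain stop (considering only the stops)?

place of articulation  plain     aspirated
dental            —         t̪ʰ     
alveolar          t         tʰ      
velar             k         kʰ      
uvular            q         qʰ      
Every place of articulation has a plain member except dental, where /t̪/ would be expected.

dental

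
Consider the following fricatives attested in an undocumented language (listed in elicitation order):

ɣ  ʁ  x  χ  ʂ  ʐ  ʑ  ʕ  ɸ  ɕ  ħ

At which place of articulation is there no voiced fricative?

bilabial

place of articulation  voiceless  voiced  
bilabial          ɸ         —       
retroflex         ʂ         ʐ       
alveolo-palatal   ɕ         ʑ       
velar             x         ɣ       
uvular            χ         ʁ       
pharyngeal        ħ         ʕ       
Every place of articulation has a voiced member except bilabial, where /β/ would be expected.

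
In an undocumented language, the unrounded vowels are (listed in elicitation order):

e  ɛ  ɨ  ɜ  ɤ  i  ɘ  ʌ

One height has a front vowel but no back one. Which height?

Front: /i/ (high), /e/ (high-mid), /ɛ/ (low-mid).
Central: /ɨ/ (high), /ɘ/ (high-mid), /ɜ/ (low-mid).
Back: /ɤ/ (high-mid), /ʌ/ (low-mid).
Every height has a back member except high, where /ɯ/ would be expected.

high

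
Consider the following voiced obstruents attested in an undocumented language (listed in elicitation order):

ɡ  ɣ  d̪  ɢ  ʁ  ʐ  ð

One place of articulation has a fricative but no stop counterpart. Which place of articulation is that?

retroflex

dental: stop /d̪/, fricative /ð/.
retroflex: stop —, fricative /ʐ/.
velar: stop /ɡ/, fricative /ɣ/.
uvular: stop /ɢ/, fricative /ʁ/.
Every place of articulation has a stop member except retroflex, where /ɖ/ would be expected.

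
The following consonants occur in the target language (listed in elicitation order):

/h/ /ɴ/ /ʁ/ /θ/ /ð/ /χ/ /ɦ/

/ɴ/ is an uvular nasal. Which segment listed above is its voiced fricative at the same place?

/ʁ/

The voiced fricative at the same place is a voiced uvular fricative — in this inventory, /ʁ/.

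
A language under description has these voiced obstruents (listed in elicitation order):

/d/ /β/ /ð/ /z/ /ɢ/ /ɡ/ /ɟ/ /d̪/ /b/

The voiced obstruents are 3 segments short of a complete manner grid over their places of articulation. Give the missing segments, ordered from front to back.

place of articulation  stop      fricative
bilabial          b         β       
dental            d̪        ð       
alveolar          d         z       
palatal           ɟ         —       
velar             ɡ         —       
uvular            ɢ         —       
Gaps, from front to back: palatal lacks fricative (/ʝ/); velar lacks fricative (/ɣ/); uvular lacks fricative (/ʁ/).

/ʝ/, /ɣ/, /ʁ/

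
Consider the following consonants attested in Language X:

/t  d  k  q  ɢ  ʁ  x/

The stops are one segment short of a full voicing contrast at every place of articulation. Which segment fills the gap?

/ɡ/

place of articulation  voiceless  voiced  
alveolar          t         d       
velar             k         —       
uvular            q         ɢ       
The velar row has no voiced member, so the gap is the voiced velar stop /ɡ/.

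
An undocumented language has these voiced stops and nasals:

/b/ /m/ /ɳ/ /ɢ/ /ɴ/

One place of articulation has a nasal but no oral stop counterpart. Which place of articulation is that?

bilabial: oral stop /b/, nasal /m/.
retroflex: oral stop —, nasal /ɳ/.
uvular: oral stop /ɢ/, nasal /ɴ/.
Every place of articulation has an oral stop member except retroflex, where /ɖ/ would be expected.

retroflex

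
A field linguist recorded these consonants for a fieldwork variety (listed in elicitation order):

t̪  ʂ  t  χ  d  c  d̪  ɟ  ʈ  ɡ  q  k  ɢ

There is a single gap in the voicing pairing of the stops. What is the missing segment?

/ɖ/

Voiceless: /t̪/ (dental), /t/ (alveolar), /ʈ/ (retroflex), /c/ (palatal), /k/ (velar), /q/ (uvular).
Voiced: /d̪/ (dental), /d/ (alveolar), /ɟ/ (palatal), /ɡ/ (velar), /ɢ/ (uvular).
The retroflex row has no voiced member, so the gap is the voiced retroflex stop /ɖ/.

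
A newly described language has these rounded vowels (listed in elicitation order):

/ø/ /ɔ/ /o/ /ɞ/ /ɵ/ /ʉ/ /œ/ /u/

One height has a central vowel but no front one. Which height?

high

Front: /ø/ (high-mid), /œ/ (low-mid).
Central: /ʉ/ (high), /ɵ/ (high-mid), /ɞ/ (low-mid).
Back: /u/ (high), /o/ (high-mid), /ɔ/ (low-mid).
Every height has a front member except high, where /y/ would be expected.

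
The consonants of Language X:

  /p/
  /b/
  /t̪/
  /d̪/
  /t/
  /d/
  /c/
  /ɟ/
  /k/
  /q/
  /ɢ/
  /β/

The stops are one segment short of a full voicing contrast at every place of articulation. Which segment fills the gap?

place of articulation  voiceless  voiced  
bilabial          p         b       
dental            t̪        d̪      
alveolar          t         d       
palatal           c         ɟ       
velar             k         —       
uvular            q         ɢ       
The velar row has no voiced member, so the gap is the voiced velar stop /ɡ/.

/ɡ/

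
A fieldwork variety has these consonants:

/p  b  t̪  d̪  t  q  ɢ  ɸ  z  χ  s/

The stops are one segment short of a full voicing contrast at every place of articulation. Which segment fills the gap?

/d/

bilabial: voiceless /p/, voiced /b/.
dental: voiceless /t̪/, voiced /d̪/.
alveolar: voiceless /t/, voiced —.
uvular: voiceless /q/, voiced /ɢ/.
The alveolar row has no voiced member, so the gap is the voiced alveolar stop /d/.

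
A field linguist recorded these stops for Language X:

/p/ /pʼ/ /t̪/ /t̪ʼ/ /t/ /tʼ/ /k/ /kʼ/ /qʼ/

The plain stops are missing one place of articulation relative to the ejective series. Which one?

Plain: /p/ (bilabial), /t̪/ (dental), /t/ (alveolar), /k/ (velar).
Ejective: /pʼ/ (bilabial), /t̪ʼ/ (dental), /tʼ/ (alveolar), /kʼ/ (velar), /qʼ/ (uvular).
Every place of articulation has a plain member except uvular, where /q/ would be expected.

uvular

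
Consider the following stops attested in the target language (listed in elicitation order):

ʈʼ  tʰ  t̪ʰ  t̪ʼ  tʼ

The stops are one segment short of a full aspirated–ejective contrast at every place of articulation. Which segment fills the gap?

/ʈʰ/

dental: aspirated /t̪ʰ/, ejective /t̪ʼ/.
alveolar: aspirated /tʰ/, ejective /tʼ/.
retroflex: aspirated —, ejective /ʈʼ/.
The retroflex row has no aspirated member, so the gap is the aspirated retroflex stop /ʈʰ/.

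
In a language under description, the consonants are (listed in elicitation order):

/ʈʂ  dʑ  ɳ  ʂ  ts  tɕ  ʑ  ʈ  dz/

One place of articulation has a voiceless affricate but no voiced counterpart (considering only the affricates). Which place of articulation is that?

Voiceless: /ts/ (alveolar), /ʈʂ/ (retroflex), /tɕ/ (alveolo-palatal).
Voiced: /dz/ (alveolar), /dʑ/ (alveolo-palatal).
Every place of articulation has a voiced member except retroflex, where /ɖʐ/ would be expected.

retroflex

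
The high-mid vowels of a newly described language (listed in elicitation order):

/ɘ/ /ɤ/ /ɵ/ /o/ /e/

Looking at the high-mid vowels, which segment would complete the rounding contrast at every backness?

/ø/

backness          unrounded  rounded 
front             e         —       
central           ɘ         ɵ       
back              ɤ         o       
The front row has no rounded member, so the gap is the front rounded vowel /ø/.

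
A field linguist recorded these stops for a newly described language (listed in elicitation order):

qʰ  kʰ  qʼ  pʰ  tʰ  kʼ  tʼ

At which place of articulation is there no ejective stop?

place of articulation  aspirated  ejective
bilabial          pʰ        —       
alveolar          tʰ        tʼ      
velar             kʰ        kʼ      
uvular            qʰ        qʼ      
Every place of articulation has an ejective member except bilabial, where /pʼ/ would be expected.

bilabial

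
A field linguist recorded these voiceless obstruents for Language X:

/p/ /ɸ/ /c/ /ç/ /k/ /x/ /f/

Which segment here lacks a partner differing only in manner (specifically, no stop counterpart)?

/f/

Bilabial: /p/ ~ /ɸ/
Palatal: /c/ ~ /ç/
Velar: /k/ ~ /x/
Labiodental: only /f/ (fricative); no stop partner.
So /f/ is the unpaired segment.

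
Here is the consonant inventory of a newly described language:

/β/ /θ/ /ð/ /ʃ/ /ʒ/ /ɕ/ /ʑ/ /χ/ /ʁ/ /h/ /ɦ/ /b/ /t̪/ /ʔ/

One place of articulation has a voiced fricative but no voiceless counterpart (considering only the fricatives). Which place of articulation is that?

Voiceless: /θ/ (dental), /ʃ/ (postalveolar), /ɕ/ (alveolo-palatal), /χ/ (uvular), /h/ (glottal).
Voiced: /β/ (bilabial), /ð/ (dental), /ʒ/ (postalveolar), /ʑ/ (alveolo-palatal), /ʁ/ (uvular), /ɦ/ (glottal).
Every place of articulation has a voiceless member except bilabial, where /ɸ/ would be expected.

bilabial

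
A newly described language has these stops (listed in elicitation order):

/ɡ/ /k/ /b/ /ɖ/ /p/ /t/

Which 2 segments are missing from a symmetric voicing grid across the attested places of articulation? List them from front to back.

bilabial: voiceless /p/, voiced /b/.
alveolar: voiceless /t/, voiced —.
retroflex: voiceless —, voiced /ɖ/.
velar: voiceless /k/, voiced /ɡ/.
Gaps, from front to back: alveolar lacks voiced (/d/); retroflex lacks voiceless (/ʈ/).

/d/, /ʈ/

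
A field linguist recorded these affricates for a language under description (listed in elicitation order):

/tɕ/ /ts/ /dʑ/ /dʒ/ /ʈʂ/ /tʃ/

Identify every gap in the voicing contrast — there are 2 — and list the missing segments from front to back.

/dz/, /ɖʐ/

Voiceless: /ts/ (alveolar), /tʃ/ (postalveolar), /ʈʂ/ (retroflex), /tɕ/ (alveolo-palatal).
Voiced: /dʒ/ (postalveolar), /dʑ/ (alveolo-palatal).
Gaps, from front to back: alveolar lacks voiced (/dz/); retroflex lacks voiced (/ɖʐ/).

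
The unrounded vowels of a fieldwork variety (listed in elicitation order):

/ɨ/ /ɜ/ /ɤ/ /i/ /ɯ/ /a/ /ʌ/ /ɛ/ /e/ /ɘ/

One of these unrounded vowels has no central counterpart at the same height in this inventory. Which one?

High: /i/ ~ /ɨ/ ~ /ɯ/
High-mid: /e/ ~ /ɘ/ ~ /ɤ/
Low-mid: /ɛ/ ~ /ɜ/ ~ /ʌ/
Low: only /a/ (front); no central partner.
So /a/ is the unpaired segment.

/a/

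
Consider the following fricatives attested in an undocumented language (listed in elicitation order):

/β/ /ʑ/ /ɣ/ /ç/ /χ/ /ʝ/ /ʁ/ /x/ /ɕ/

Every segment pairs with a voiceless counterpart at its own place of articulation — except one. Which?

Alveolo-palatal: /ɕ/ ~ /ʑ/
Palatal: /ç/ ~ /ʝ/
Velar: /x/ ~ /ɣ/
Uvular: /χ/ ~ /ʁ/
Bilabial: only /β/ (voiced); no voiceless partner.
So /β/ is the unpaired segment.

/β/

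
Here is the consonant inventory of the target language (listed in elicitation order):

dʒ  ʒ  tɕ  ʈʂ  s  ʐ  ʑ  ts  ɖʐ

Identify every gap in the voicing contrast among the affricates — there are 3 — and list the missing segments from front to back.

/dz/, /tʃ/, /dʑ/

Voiceless: /ts/ (alveolar), /ʈʂ/ (retroflex), /tɕ/ (alveolo-palatal).
Voiced: /dʒ/ (postalveolar), /ɖʐ/ (retroflex).
Gaps, from front to back: alveolar lacks voiced (/dz/); postalveolar lacks voiceless (/tʃ/); alveolo-palatal lacks voiced (/dʑ/).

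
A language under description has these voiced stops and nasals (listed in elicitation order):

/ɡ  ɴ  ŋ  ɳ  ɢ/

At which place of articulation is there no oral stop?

retroflex

Oral stop: /ɡ/ (velar), /ɢ/ (uvular).
Nasal: /ɳ/ (retroflex), /ŋ/ (velar), /ɴ/ (uvular).
Every place of articulation has an oral stop member except retroflex, where /ɖ/ would be expected.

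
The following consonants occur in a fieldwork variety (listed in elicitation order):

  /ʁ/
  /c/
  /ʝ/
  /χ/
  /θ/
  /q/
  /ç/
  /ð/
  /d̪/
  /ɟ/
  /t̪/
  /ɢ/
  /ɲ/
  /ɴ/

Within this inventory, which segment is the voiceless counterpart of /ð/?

/ð/ is a voiced dental fricative.
The voiceless counterpart is a voiceless dental fricative — in this inventory, /θ/.

/θ/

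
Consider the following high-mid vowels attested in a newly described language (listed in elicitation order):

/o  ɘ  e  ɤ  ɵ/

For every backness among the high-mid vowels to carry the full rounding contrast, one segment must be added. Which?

/ø/

backness          unrounded  rounded 
front             e         —       
central           ɘ         ɵ       
back              ɤ         o       
The front row has no rounded member, so the gap is the front rounded vowel /ø/.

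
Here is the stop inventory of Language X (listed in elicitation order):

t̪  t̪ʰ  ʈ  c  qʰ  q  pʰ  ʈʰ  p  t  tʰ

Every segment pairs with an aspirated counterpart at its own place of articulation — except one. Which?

/c/

Bilabial: /p/ ~ /pʰ/
Dental: /t̪/ ~ /t̪ʰ/
Alveolar: /t/ ~ /tʰ/
Retroflex: /ʈ/ ~ /ʈʰ/
Uvular: /q/ ~ /qʰ/
Palatal: only /c/ (plain); no aspirated partner.
So /c/ is the unpaired segment.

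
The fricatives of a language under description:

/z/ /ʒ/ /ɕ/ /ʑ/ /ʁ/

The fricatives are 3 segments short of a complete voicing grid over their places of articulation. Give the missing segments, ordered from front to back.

/s/, /ʃ/, /χ/

alveolar: voiceless —, voiced /z/.
postalveolar: voiceless —, voiced /ʒ/.
alveolo-palatal: voiceless /ɕ/, voiced /ʑ/.
uvular: voiceless —, voiced /ʁ/.
Gaps, from front to back: alveolar lacks voiceless (/s/); postalveolar lacks voiceless (/ʃ/); uvular lacks voiceless (/χ/).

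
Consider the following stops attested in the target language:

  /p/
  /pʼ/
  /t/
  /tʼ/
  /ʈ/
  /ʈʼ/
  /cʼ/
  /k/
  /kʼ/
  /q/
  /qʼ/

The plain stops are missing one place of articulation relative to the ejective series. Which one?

bilabial: plain /p/, ejective /pʼ/.
alveolar: plain /t/, ejective /tʼ/.
retroflex: plain /ʈ/, ejective /ʈʼ/.
palatal: plain —, ejective /cʼ/.
velar: plain /k/, ejective /kʼ/.
uvular: plain /q/, ejective /qʼ/.
Every place of articulation has a plain member except palatal, where /c/ would be expected.

palatal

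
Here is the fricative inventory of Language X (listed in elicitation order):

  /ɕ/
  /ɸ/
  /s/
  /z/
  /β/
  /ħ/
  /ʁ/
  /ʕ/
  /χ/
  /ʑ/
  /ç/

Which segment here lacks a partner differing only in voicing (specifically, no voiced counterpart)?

/ç/

Bilabial: /ɸ/ ~ /β/
Alveolar: /s/ ~ /z/
Alveolo-palatal: /ɕ/ ~ /ʑ/
Uvular: /χ/ ~ /ʁ/
Pharyngeal: /ħ/ ~ /ʕ/
Palatal: only /ç/ (voiceless); no voiced partner.
So /ç/ is the unpaired segment.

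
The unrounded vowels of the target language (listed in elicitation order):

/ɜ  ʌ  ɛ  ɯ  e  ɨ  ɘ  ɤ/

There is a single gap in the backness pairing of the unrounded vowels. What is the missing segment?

/i/

high: front —, central /ɨ/, back /ɯ/.
high-mid: front /e/, central /ɘ/, back /ɤ/.
low-mid: front /ɛ/, central /ɜ/, back /ʌ/.
The high row has no front member, so the gap is the high front unrounded vowel /i/.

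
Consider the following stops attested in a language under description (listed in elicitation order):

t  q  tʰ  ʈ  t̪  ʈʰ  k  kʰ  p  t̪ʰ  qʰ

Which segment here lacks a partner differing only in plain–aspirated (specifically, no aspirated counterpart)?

Dental: /t̪/ ~ /t̪ʰ/
Alveolar: /t/ ~ /tʰ/
Retroflex: /ʈ/ ~ /ʈʰ/
Velar: /k/ ~ /kʰ/
Uvular: /q/ ~ /qʰ/
Bilabial: only /p/ (plain); no aspirated partner.
So /p/ is the unpaired segment.

/p/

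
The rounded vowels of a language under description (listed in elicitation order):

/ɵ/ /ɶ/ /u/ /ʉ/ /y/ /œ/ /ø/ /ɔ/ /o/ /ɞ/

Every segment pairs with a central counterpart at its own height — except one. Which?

/ɶ/

High: /y/ ~ /ʉ/ ~ /u/
High-mid: /ø/ ~ /ɵ/ ~ /o/
Low-mid: /œ/ ~ /ɞ/ ~ /ɔ/
Low: only /ɶ/ (front); no central partner.
So /ɶ/ is the unpaired segment.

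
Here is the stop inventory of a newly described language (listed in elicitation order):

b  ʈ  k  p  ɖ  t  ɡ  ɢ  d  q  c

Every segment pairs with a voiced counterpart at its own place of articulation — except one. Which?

/c/

Bilabial: /p/ ~ /b/
Alveolar: /t/ ~ /d/
Retroflex: /ʈ/ ~ /ɖ/
Velar: /k/ ~ /ɡ/
Uvular: /q/ ~ /ɢ/
Palatal: only /c/ (voiceless); no voiced partner.
So /c/ is the unpaired segment.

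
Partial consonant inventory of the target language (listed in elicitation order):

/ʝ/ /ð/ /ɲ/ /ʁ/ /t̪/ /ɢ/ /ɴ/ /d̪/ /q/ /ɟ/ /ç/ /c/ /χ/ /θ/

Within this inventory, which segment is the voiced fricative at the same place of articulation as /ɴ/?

/ɴ/ is an uvular nasal.
The voiced fricative at the same place is a voiced uvular fricative — in this inventory, /ʁ/.

/ʁ/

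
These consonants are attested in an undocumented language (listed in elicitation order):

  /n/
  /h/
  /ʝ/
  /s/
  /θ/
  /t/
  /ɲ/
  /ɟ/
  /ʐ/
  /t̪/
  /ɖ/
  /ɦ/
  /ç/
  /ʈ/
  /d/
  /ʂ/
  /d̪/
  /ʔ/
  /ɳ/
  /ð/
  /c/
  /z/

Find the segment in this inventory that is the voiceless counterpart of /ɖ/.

/ʈ/

/ɖ/ is a voiced retroflex stop.
The voiceless counterpart is a voiceless retroflex stop — in this inventory, /ʈ/.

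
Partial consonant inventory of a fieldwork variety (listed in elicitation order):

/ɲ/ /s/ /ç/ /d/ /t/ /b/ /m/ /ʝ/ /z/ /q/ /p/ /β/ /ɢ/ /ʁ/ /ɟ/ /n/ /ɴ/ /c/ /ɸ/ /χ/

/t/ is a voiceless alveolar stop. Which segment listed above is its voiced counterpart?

/d/

The voiced counterpart is a voiced alveolar stop — in this inventory, /d/.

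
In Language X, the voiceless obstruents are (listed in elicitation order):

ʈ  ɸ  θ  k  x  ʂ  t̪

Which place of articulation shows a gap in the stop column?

Stop: /t̪/ (dental), /ʈ/ (retroflex), /k/ (velar).
Fricative: /ɸ/ (bilabial), /θ/ (dental), /ʂ/ (retroflex), /x/ (velar).
Every place of articulation has a stop member except bilabial, where /p/ would be expected.

bilabial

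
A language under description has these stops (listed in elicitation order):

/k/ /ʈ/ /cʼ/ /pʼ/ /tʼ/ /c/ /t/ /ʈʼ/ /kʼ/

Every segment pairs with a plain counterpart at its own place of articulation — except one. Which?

/pʼ/

Alveolar: /t/ ~ /tʼ/
Retroflex: /ʈ/ ~ /ʈʼ/
Palatal: /c/ ~ /cʼ/
Velar: /k/ ~ /kʼ/
Bilabial: only /pʼ/ (ejective); no plain partner.
So /pʼ/ is the unpaired segment.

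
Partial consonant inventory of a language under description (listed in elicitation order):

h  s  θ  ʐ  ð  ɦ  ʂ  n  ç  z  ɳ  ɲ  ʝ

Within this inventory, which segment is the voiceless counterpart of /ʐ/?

/ʂ/

/ʐ/ is a voiced retroflex fricative.
The voiceless counterpart is a voiceless retroflex fricative — in this inventory, /ʂ/.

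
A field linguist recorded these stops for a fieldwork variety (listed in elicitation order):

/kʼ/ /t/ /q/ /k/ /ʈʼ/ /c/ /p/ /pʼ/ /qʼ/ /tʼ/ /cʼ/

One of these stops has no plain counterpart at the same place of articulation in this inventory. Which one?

Bilabial: /p/ ~ /pʼ/
Alveolar: /t/ ~ /tʼ/
Palatal: /c/ ~ /cʼ/
Velar: /k/ ~ /kʼ/
Uvular: /q/ ~ /qʼ/
Retroflex: only /ʈʼ/ (ejective); no plain partner.
So /ʈʼ/ is the unpaired segment.

/ʈʼ/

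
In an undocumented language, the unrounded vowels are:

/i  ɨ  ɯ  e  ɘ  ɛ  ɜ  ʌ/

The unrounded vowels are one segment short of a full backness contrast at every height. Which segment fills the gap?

/ɤ/

Front: /i/ (high), /e/ (high-mid), /ɛ/ (low-mid).
Central: /ɨ/ (high), /ɘ/ (high-mid), /ɜ/ (low-mid).
Back: /ɯ/ (high), /ʌ/ (low-mid).
The high-mid row has no back member, so the gap is the high-mid back unrounded vowel /ɤ/.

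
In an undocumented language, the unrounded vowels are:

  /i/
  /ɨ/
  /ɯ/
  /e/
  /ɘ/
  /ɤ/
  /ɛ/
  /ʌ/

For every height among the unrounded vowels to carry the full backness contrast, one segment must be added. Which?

/ɜ/

height            front     central   back    
high              i         ɨ         ɯ       
high-mid          e         ɘ         ɤ       
low-mid           ɛ         —         ʌ       
The low-mid row has no central member, so the gap is the low-mid central unrounded vowel /ɜ/.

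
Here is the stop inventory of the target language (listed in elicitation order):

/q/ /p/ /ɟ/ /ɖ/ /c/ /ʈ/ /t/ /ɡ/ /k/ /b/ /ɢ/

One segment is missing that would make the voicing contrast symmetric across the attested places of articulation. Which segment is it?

Voiceless: /p/ (bilabial), /t/ (alveolar), /ʈ/ (retroflex), /c/ (palatal), /k/ (velar), /q/ (uvular).
Voiced: /b/ (bilabial), /ɖ/ (retroflex), /ɟ/ (palatal), /ɡ/ (velar), /ɢ/ (uvular).
The alveolar row has no voiced member, so the gap is the voiced alveolar stop /d/.

/d/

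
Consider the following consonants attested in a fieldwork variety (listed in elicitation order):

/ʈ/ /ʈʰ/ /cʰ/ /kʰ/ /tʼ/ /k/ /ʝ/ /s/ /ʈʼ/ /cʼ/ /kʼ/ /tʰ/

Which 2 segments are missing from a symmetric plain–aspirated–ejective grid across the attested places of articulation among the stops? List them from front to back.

/t/, /c/

Plain: /ʈ/ (retroflex), /k/ (velar).
Aspirated: /tʰ/ (alveolar), /ʈʰ/ (retroflex), /cʰ/ (palatal), /kʰ/ (velar).
Ejective: /tʼ/ (alveolar), /ʈʼ/ (retroflex), /cʼ/ (palatal), /kʼ/ (velar).
Gaps, from front to back: alveolar lacks plain (/t/); palatal lacks plain (/c/).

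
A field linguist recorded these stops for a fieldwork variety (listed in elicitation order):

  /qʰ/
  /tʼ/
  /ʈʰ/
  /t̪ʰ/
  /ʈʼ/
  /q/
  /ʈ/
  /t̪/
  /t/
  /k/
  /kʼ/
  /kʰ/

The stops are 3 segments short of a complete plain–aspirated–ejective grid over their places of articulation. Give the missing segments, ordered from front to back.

/t̪ʼ/, /tʰ/, /qʼ/

place of articulation  plain     aspirated  ejective
dental            t̪        t̪ʰ       —       
alveolar          t         —         tʼ      
retroflex         ʈ         ʈʰ        ʈʼ      
velar             k         kʰ        kʼ      
uvular            q         qʰ        —       
Gaps, from front to back: dental lacks ejective (/t̪ʼ/); alveolar lacks aspirated (/tʰ/); uvular lacks ejective (/qʼ/).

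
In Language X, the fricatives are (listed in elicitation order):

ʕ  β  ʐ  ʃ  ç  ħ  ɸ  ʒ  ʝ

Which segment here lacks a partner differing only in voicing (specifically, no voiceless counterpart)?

Bilabial: /ɸ/ ~ /β/
Postalveolar: /ʃ/ ~ /ʒ/
Palatal: /ç/ ~ /ʝ/
Pharyngeal: /ħ/ ~ /ʕ/
Retroflex: only /ʐ/ (voiced); no voiceless partner.
So /ʐ/ is the unpaired segment.

/ʐ/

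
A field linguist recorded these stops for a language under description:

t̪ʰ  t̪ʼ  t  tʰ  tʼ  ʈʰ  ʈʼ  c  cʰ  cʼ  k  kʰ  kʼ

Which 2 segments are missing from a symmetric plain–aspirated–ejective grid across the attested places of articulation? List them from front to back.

Plain: /t/ (alveolar), /c/ (palatal), /k/ (velar).
Aspirated: /t̪ʰ/ (dental), /tʰ/ (alveolar), /ʈʰ/ (retroflex), /cʰ/ (palatal), /kʰ/ (velar).
Ejective: /t̪ʼ/ (dental), /tʼ/ (alveolar), /ʈʼ/ (retroflex), /cʼ/ (palatal), /kʼ/ (velar).
Gaps, from front to back: dental lacks plain (/t̪/); retroflex lacks plain (/ʈ/).

/t̪/, /ʈ/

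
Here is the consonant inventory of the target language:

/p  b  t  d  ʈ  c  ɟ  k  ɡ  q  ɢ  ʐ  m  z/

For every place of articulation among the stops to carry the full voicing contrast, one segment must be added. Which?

/ɖ/

bilabial: voiceless /p/, voiced /b/.
alveolar: voiceless /t/, voiced /d/.
retroflex: voiceless /ʈ/, voiced —.
palatal: voiceless /c/, voiced /ɟ/.
velar: voiceless /k/, voiced /ɡ/.
uvular: voiceless /q/, voiced /ɢ/.
The retroflex row has no voiced member, so the gap is the voiced retroflex stop /ɖ/.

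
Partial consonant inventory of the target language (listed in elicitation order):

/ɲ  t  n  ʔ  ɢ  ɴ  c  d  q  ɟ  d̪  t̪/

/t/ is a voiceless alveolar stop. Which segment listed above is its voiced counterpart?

/d/

The voiced counterpart is a voiced alveolar stop — in this inventory, /d/.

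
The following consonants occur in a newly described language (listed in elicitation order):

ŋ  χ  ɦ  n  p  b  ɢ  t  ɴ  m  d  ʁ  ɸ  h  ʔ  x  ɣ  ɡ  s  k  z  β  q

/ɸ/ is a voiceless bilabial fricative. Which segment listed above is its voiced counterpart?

The voiced counterpart is a voiced bilabial fricative — in this inventory, /β/.

/β/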